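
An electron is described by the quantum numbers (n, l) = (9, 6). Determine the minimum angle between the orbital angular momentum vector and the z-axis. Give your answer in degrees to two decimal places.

|L| = √(l(l+1)) ℏ = √42 ℏ.
The smallest angle corresponds to the largest L_z, i.e. m_l = l = 6, giving L_z = 6ℏ.
cos θ_min = 6/√42, so θ_min ≈ 22.21°.

θ_min ≈ 22.21°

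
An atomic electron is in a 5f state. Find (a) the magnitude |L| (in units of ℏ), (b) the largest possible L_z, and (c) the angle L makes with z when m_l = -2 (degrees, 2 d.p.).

For 5f, l = 3.
|L| = ℏ√(3·4) = 2√3 ℏ ≈ 3.464ℏ.
L_z,max = lℏ = 3ℏ.
For m_l = -2: cos θ = -2/√12, θ ≈ 125.26°.

|L| = 2√3 ℏ ≈ 3.464ℏ; L_z,max = 3ℏ; θ(m_l=-2) ≈ 125.26°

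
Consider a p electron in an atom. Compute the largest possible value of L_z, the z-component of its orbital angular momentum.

The letter p corresponds to l = 1.
L_z = m_l ℏ with m_l ∈ {−1, …, 1}; the maximum is m_l = 1.

L_z,max = 1ℏ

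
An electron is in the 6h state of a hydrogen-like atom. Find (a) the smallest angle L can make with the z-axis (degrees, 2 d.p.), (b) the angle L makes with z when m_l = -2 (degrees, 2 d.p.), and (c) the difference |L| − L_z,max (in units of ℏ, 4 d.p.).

The 6h subshell has l = 5.
cos θ_min = 5/√30, so θ_min ≈ 24.09°.
For m_l = -2: cos θ = -2/√30, θ ≈ 111.42°.
|L| − L_z,max = (√30 − 5)ℏ ≈ 0.4772ℏ.

θ_min ≈ 24.09°; θ(m_l=-2) ≈ 111.42°; |L|−L_z,max ≈ 0.4772ℏ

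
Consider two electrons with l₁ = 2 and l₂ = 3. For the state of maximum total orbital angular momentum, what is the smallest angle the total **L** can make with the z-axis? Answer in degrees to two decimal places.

θ_min ≈ 24.09°

The total orbital quantum number L ranges from |l₁ − l₂| to l₁ + l₂ in integer steps.
L ∈ {1, 2, 3, 4, 5}.
The maximum is L = 5, with |L_tot| = ℏ√(5·6) = √30 ℏ.
The minimum angle with z is arccos(5/√30) ≈ 24.09°.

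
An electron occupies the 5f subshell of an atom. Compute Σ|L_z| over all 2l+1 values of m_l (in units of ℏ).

5f means n = 5, l = 3.
The allowed m_l values are -3, -2, -1, 0, 1, 2, 3.
Σ|m_l| = 2(1+2+…+3) = 12.

Σ|L_z| = 12 ℏ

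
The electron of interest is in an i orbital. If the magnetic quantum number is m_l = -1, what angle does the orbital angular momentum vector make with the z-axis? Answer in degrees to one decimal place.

θ ≈ 98.9°

For an i orbital, l = 6.
|L|² = l(l+1)ℏ² = 42ℏ², so |L| = √42 ℏ.
L_z = m_l ℏ = −1ℏ.
cos θ = L_z/|L| = -1/√42, so θ ≈ 98.9°.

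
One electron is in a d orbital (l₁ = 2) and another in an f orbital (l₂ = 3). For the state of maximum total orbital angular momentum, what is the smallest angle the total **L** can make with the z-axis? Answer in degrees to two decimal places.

The total orbital quantum number L ranges from |l₁ − l₂| to l₁ + l₂ in integer steps.
So L can be 1, 2, 3, 4, 5.
The maximum is L = 5, with |L_tot| = ℏ√(5·6) = √30 ℏ.
The minimum angle with z is arccos(5/√30) ≈ 24.09°.

θ_min ≈ 24.09°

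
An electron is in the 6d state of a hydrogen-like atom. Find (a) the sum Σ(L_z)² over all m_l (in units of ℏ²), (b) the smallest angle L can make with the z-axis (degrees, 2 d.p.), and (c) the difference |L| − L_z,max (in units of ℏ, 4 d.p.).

6d means n = 6, l = 2.
Σ m_l² = 10, so Σ(L_z)² = 10 ℏ².
cos θ_min = 2/√6, so θ_min ≈ 35.26°.
|L| − L_z,max = (√6 − 2)ℏ ≈ 0.4495ℏ.

Σ(L_z)² = 10 ℏ²; θ_min ≈ 35.26°; |L|−L_z,max ≈ 0.4495ℏ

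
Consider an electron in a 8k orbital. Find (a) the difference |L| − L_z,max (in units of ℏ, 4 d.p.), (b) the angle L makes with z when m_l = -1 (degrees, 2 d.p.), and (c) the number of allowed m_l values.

The 8k subshell has l = 7.
|L| − L_z,max = (2√14 − 7)ℏ ≈ 0.4833ℏ.
For m_l = -1: cos θ = -1/√56, θ ≈ 97.68°.
There are 2l+1 = 15 values of m_l.

|L|−L_z,max ≈ 0.4833ℏ; θ(m_l=-1) ≈ 97.68°; 15 values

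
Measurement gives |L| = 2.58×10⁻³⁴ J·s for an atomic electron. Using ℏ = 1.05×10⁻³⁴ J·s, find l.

Dividing by ℏ: |L|/ℏ ≈ 2.457.
Set l(l+1) = 6.04; the integer solution is l = 2.

l = 2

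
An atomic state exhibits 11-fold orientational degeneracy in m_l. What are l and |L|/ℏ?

l = 5, |L| = √30 ℏ ≈ 5.477ℏ

Since there are 2l+1 = 11 values of m_l, l = 5.
|L| = ℏ√(l(l+1)) = ℏ√(5·6) = √30 ℏ.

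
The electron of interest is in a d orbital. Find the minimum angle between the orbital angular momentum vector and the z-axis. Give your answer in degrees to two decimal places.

For a d orbital, l = 2.
|L| = √(l(l+1)) ℏ = √6 ℏ.
The smallest angle corresponds to the largest L_z, i.e. m_l = l = 2, giving L_z = 2ℏ.
cos θ_min = 2/√6, so θ_min ≈ 35.26°.

θ_min ≈ 35.26°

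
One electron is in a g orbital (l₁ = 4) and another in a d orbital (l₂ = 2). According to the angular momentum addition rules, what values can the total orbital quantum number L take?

L = 2, 3, 4, 5, 6

L runs from |4 − 2| = 2 to 4 + 2 = 6.
Allowed values: L = 2, 3, 4, 5, 6.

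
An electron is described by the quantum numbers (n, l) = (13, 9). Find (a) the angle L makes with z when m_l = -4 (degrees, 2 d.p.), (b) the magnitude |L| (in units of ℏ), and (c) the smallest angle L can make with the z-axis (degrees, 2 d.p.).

θ(m_l=-4) ≈ 114.94°; |L| = 3√10 ℏ ≈ 9.487ℏ; θ_min ≈ 18.43°

For m_l = -4: cos θ = -4/√90, θ ≈ 114.94°.
|L| = ℏ√(9·10) = 3√10 ℏ ≈ 9.487ℏ.
cos θ_min = 9/√90, so θ_min ≈ 18.43°.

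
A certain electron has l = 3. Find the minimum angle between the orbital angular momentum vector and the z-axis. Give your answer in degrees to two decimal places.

θ_min ≈ 30.00°

|L| = √(l(l+1)) ℏ = 2√3 ℏ.
The smallest angle corresponds to the largest L_z, i.e. m_l = l = 3, giving L_z = 3ℏ.
cos θ_min = 3/√12, so θ_min ≈ 30.00°.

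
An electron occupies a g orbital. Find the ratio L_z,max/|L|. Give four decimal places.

L_z,max/|L| = 0.8944

G corresponds to l = 4.
|L| = 2√5 ℏ ≈ 4.4721ℏ, while L_z,max = lℏ = 4ℏ.
L_z,max/|L| = 4/√20 = 0.8944.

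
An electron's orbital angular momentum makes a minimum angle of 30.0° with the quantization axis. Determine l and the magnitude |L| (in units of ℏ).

l = 3, |L| = 2√3 ℏ ≈ 3.464ℏ

cos²θ_min = l/(l+1) = 0.7500.
l = cos²θ/sin²θ ≈ 3.
Then |L| = ℏ√(3·4) = 2√3 ℏ.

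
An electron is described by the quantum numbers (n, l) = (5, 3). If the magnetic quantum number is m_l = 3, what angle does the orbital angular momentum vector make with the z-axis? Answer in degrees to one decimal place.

θ ≈ 30.0°

|L| = √(l(l+1)) ℏ = 2√3 ℏ.
L_z = m_l ℏ = 3ℏ.
cos θ = L_z/|L| = 3/√12, so θ ≈ 30.0°.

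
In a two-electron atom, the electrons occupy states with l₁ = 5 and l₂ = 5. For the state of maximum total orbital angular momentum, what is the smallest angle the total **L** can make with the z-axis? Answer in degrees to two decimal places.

By the triangle rule, |l₁ − l₂| ≤ L ≤ l₁ + l₂.
L ∈ {0, 1, 2, 3, 4, 5, 6, 7, 8, 9, 10}.
The maximum is L = 10, with |L_tot| = ℏ√(10·11) = √110 ℏ.
The minimum angle with z is arccos(10/√110) ≈ 17.55°.

θ_min ≈ 17.55°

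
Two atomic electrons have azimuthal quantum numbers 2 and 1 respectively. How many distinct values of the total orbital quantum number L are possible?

L runs from |2 − 1| = 1 to 2 + 1 = 3.
L ∈ {1, 2, 3}.
That is 3 values.

3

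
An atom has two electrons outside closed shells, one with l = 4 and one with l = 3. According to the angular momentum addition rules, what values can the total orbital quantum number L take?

L = 1, 2, 3, 4, 5, 6, 7

L runs from |4 − 3| = 1 to 4 + 3 = 7.
L ∈ {1, 2, 3, 4, 5, 6, 7}.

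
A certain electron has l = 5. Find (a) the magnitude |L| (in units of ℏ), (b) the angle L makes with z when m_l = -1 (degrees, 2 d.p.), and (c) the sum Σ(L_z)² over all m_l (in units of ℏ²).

|L| = ℏ√(5·6) = √30 ℏ ≈ 5.477ℏ.
For m_l = -1: cos θ = -1/√30, θ ≈ 100.52°.
Σ m_l² = 110, so Σ(L_z)² = 110 ℏ².

|L| = √30 ℏ ≈ 5.477ℏ; θ(m_l=-1) ≈ 100.52°; Σ(L_z)² = 110 ℏ²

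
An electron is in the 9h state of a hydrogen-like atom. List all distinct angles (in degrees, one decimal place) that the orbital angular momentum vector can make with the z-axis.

θ ∈ {24.1°, 43.1°, 56.8°, 68.6°, 79.5°, 90.0°, 100.5°, 111.4°, 123.2°, 136.9°, 155.9°}

For 9h, l = 5.
|L|² = l(l+1)ℏ² = 30ℏ², so |L| = √30 ℏ.
cos θ = m_l/√30 for each m_l ∈ {-5, -4, -3, -2, -1, 0, 1, 2, 3, 4, 5}.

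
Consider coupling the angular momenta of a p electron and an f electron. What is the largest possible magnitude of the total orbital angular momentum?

|L_tot|_max = 2√5 ℏ ≈ 4.472ℏ

L runs from |1 − 3| = 2 to 1 + 3 = 4.
L ∈ {2, 3, 4}.
The largest magnitude corresponds to L = 4: |L_tot| = ℏ√(4·5) = 2√5 ℏ.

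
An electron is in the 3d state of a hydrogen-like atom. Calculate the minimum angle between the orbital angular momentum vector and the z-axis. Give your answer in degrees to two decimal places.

3d means n = 3, l = 2.
|L|² = l(l+1)ℏ² = 6ℏ², so |L| = √6 ℏ.
The smallest angle corresponds to the largest L_z, i.e. m_l = l = 2, giving L_z = 2ℏ.
cos θ_min = 2/√6, so θ_min ≈ 35.26°.

θ_min ≈ 35.26°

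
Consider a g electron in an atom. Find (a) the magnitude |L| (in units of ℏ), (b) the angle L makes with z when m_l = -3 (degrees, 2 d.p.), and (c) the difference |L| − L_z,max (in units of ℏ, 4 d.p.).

For a g orbital, l = 4.
|L| = ℏ√(4·5) = 2√5 ℏ ≈ 4.472ℏ.
For m_l = -3: cos θ = -3/√20, θ ≈ 132.13°.
|L| − L_z,max = (2√5 − 4)ℏ ≈ 0.4721ℏ.

|L| = 2√5 ℏ ≈ 4.472ℏ; θ(m_l=-3) ≈ 132.13°; |L|−L_z,max ≈ 0.4721ℏ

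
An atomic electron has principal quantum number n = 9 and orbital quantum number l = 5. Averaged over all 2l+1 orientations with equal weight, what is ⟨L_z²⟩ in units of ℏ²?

⟨L_z²⟩ = 10 ℏ²

m_l ∈ {-5, -4, -3, -2, -1, 0, 1, 2, 3, 4, 5}.
⟨L_z²⟩ = ℏ²·l(l+1)/3 = 10ℏ².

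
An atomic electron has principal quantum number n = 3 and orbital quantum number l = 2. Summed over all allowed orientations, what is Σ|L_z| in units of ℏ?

Σ|L_z| = 6 ℏ

The allowed m_l values are -2, -1, 0, 1, 2.
Σ|m_l| = 2(1+2+…+2) = 6.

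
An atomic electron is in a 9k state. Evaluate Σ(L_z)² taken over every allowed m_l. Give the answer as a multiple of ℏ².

Σ(L_z)² = 280 ℏ²

The 9k subshell has l = 7.
m_l runs from −7 to 7, i.e. {-7, -6, -5, -4, -3, -2, -1, 0, 1, 2, 3, 4, 5, 6, 7}.
Σ m_l² = l(l+1)(2l+1)/3 = 7·8·15/3 = 280.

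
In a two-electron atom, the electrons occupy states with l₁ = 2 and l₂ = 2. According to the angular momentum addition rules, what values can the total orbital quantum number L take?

L = 0, 1, 2, 3, 4

The total orbital quantum number L ranges from |l₁ − l₂| to l₁ + l₂ in integer steps.
Allowed values: L = 0, 1, 2, 3, 4.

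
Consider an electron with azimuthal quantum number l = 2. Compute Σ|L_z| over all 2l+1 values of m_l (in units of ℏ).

Σ|L_z| = 6 ℏ

m_l ∈ {-2, -1, 0, 1, 2}.
Σ|m_l| = 2(1+2+…+2) = 6.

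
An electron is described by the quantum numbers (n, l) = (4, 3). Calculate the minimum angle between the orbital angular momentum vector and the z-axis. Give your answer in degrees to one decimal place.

θ_min ≈ 30.0°

|L| = ℏ√(l(l+1)) = 2√3 ℏ.
The smallest angle corresponds to the largest L_z, i.e. m_l = l = 3, giving L_z = 3ℏ.
cos θ_min = 3/√12, so θ_min ≈ 30.0°.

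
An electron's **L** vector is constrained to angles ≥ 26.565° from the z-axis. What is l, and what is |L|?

At minimum angle, m_l = l, so cos θ = l/√(l(l+1)); cos²θ = l/(l+1) = 0.8000.
l = cos²θ/sin²θ ≈ 4.
Then |L| = ℏ√(4·5) = 2√5 ℏ.

l = 4, |L| = 2√5 ℏ ≈ 4.472ℏ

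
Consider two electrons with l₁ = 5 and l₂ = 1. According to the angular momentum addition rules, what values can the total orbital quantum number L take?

The total orbital quantum number L ranges from |l₁ − l₂| to l₁ + l₂ in integer steps.
L ∈ {4, 5, 6}.

L = 4, 5, 6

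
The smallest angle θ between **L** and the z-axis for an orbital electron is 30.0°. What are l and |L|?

cos²θ_min = l/(l+1) = 0.7500.
l = cos²θ/sin²θ ≈ 3.
Then |L| = ℏ√(3·4) = 2√3 ℏ.

l = 3, |L| = 2√3 ℏ ≈ 3.464ℏ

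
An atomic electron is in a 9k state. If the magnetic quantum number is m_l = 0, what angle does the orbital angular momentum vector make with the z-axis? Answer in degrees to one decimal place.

θ ≈ 90.0°

The 9k subshell has l = 7.
|L| = √(l(l+1)) ℏ = 2√14 ℏ.
L_z = m_l ℏ = 0ℏ.
cos θ = L_z/|L| = 0/√56, so θ ≈ 90.0°.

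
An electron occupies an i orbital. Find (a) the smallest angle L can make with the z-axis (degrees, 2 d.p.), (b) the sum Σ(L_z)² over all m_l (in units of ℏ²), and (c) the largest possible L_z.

θ_min ≈ 22.21°; Σ(L_z)² = 182 ℏ²; L_z,max = 6ℏ

For an i orbital, l = 6.
cos θ_min = 6/√42, so θ_min ≈ 22.21°.
Σ m_l² = 182, so Σ(L_z)² = 182 ℏ².
L_z,max = lℏ = 6ℏ.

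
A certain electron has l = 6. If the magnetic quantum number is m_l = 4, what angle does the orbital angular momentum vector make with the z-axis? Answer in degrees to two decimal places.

θ ≈ 51.89°

|L| = √(l(l+1)) ℏ = √42 ℏ.
L_z = m_l ℏ = 4ℏ.
cos θ = L_z/|L| = 4/√42, so θ ≈ 51.89°.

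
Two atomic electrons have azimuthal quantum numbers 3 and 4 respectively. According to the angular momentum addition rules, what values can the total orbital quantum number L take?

L runs from |3 − 4| = 1 to 3 + 4 = 7.
So L can be 1, 2, 3, 4, 5, 6, 7.

L = 1, 2, 3, 4, 5, 6, 7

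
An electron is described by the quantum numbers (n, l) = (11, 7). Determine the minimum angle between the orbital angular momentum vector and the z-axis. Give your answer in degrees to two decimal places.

|L| = √(l(l+1)) ℏ = 2√14 ℏ.
The smallest angle corresponds to the largest L_z, i.e. m_l = l = 7, giving L_z = 7ℏ.
cos θ_min = 7/√56, so θ_min ≈ 20.70°.

θ_min ≈ 20.70°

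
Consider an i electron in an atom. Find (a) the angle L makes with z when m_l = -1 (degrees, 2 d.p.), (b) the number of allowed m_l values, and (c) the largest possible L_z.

θ(m_l=-1) ≈ 98.88°; 13 values; L_z,max = 6ℏ

I corresponds to l = 6.
For m_l = -1: cos θ = -1/√42, θ ≈ 98.88°.
There are 2l+1 = 13 values of m_l.
L_z,max = lℏ = 6ℏ.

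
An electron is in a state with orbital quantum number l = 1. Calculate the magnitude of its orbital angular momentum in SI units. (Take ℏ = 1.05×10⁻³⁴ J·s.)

|L| = 1.48×10⁻³⁴ J·s

|L| = ℏ√(l(l+1)) = ℏ√(1·2) = √2 ℏ
Numerically, |L| = 1.414 × (1.05×10⁻³⁴ J·s) = 1.48×10⁻³⁴ J·s.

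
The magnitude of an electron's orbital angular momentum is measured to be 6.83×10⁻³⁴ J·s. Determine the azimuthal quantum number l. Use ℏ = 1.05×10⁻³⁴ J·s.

In units of ℏ, |L| ≈ 6.505.
l(l+1) ≈ 6.505² ≈ 42.31, so l = 6.

l = 6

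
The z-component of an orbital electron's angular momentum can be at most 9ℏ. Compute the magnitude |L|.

The maximum L_z equals lℏ, giving l = 9.
Then |L| = ℏ√(9·10) = 3√10 ℏ.

|L| = 3√10 ℏ ≈ 9.487ℏ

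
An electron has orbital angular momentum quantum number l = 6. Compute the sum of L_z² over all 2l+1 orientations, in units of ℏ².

The allowed m_l values are -6, -5, -4, -3, -2, -1, 0, 1, 2, 3, 4, 5, 6.
Σ m_l² = l(l+1)(2l+1)/3 = 6·7·13/3 = 182.

Σ(L_z)² = 182 ℏ²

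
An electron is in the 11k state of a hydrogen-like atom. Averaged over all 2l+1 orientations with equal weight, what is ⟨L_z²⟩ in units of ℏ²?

⟨L_z²⟩ = 18.67 ℏ²

For 11k, l = 7.
m_l runs from −7 to 7, i.e. {-7, -6, -5, -4, -3, -2, -1, 0, 1, 2, 3, 4, 5, 6, 7}.
Average of L_z² over 15 states: 280/15 ℏ² = 18.67 ℏ².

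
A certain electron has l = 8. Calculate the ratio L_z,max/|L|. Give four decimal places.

|L| = 6√2 ℏ ≈ 8.4853ℏ, while L_z,max = lℏ = 8ℏ.
L_z,max/|L| = 8/√72 = 0.9428.

L_z,max/|L| = 0.9428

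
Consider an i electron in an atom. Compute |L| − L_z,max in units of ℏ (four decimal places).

|L| − L_z,max ≈ 0.4807ℏ

An i state has l = 6.
|L| = √42 ℏ ≈ 6.4807ℏ, while L_z,max = lℏ = 6ℏ.
The difference is (√42 − 6)ℏ ≈ 0.4807ℏ.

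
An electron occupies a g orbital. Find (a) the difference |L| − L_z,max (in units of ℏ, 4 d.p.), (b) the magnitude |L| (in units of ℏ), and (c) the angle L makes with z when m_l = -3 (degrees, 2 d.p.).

|L|−L_z,max ≈ 0.4721ℏ; |L| = 2√5 ℏ ≈ 4.472ℏ; θ(m_l=-3) ≈ 132.13°

For a g orbital, l = 4.
|L| − L_z,max = (2√5 − 4)ℏ ≈ 0.4721ℏ.
|L| = ℏ√(4·5) = 2√5 ℏ ≈ 4.472ℏ.
For m_l = -3: cos θ = -3/√20, θ ≈ 132.13°.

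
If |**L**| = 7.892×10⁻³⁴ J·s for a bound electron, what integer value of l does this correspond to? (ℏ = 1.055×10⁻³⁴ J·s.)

Dividing by ℏ: |L|/ℏ ≈ 7.481.
(|L|/ℏ)² = l(l+1) ≈ 55.96 ⇒ l = 7.

l = 7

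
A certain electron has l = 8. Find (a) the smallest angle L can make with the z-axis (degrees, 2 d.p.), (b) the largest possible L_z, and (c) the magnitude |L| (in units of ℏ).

cos θ_min = 8/√72, so θ_min ≈ 19.47°.
L_z,max = lℏ = 8ℏ.
|L| = ℏ√(8·9) = 6√2 ℏ ≈ 8.485ℏ.

θ_min ≈ 19.47°; L_z,max = 8ℏ; |L| = 6√2 ℏ ≈ 8.485ℏ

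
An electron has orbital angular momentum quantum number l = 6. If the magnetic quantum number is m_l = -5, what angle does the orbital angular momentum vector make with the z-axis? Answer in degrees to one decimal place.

|L|² = l(l+1)ℏ² = 42ℏ², so |L| = √42 ℏ.
L_z = m_l ℏ = −5ℏ.
cos θ = L_z/|L| = -5/√42, so θ ≈ 140.5°.

θ ≈ 140.5°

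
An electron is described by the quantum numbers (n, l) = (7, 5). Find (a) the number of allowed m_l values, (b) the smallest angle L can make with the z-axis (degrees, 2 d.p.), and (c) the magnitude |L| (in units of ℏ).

There are 2l+1 = 11 values of m_l.
cos θ_min = 5/√30, so θ_min ≈ 24.09°.
|L| = ℏ√(5·6) = √30 ℏ ≈ 5.477ℏ.

11 values; θ_min ≈ 24.09°; |L| = √30 ℏ ≈ 5.477ℏ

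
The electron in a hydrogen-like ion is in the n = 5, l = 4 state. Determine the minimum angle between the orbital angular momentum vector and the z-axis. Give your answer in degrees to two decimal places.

|L|² = l(l+1)ℏ² = 20ℏ², so |L| = 2√5 ℏ.
The smallest angle corresponds to the largest L_z, i.e. m_l = l = 4, giving L_z = 4ℏ.
cos θ_min = 4/√20, so θ_min ≈ 26.57°.

θ_min ≈ 26.57°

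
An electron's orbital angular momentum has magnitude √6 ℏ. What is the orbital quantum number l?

l = 2

Since |L|² = l(l+1)ℏ², l(l+1) = 6.
l² + l − 6 = 0 ⇒ l = 2.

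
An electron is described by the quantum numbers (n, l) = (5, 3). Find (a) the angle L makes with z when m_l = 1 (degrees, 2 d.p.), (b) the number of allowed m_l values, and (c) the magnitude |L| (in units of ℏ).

θ(m_l=1) ≈ 73.22°; 7 values; |L| = 2√3 ℏ ≈ 3.464ℏ

For m_l = 1: cos θ = 1/√12, θ ≈ 73.22°.
There are 2l+1 = 7 values of m_l.
|L| = ℏ√(3·4) = 2√3 ℏ ≈ 3.464ℏ.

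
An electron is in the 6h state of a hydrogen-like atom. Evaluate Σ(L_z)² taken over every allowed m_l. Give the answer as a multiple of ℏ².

Σ(L_z)² = 110 ℏ²

The 6h subshell has l = 5.
m_l ∈ {-5, -4, -3, -2, -1, 0, 1, 2, 3, 4, 5}.
Summing m² from −5 to 5: Σ m_l² = 110.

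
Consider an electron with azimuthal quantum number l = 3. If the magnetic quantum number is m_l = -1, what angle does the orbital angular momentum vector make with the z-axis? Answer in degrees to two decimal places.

θ ≈ 106.78°

|L|² = l(l+1)ℏ² = 12ℏ², so |L| = 2√3 ℏ.
L_z = m_l ℏ = −1ℏ.
cos θ = L_z/|L| = -1/√12, so θ ≈ 106.78°.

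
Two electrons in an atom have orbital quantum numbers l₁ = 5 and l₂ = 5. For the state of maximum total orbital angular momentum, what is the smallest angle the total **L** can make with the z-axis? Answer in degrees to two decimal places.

θ_min ≈ 17.55°

By the triangle rule, |l₁ − l₂| ≤ L ≤ l₁ + l₂.
Allowed values: L = 0, 1, 2, 3, 4, 5, 6, 7, 8, 9, 10.
The maximum is L = 10, with |L_tot| = ℏ√(10·11) = √110 ℏ.
The minimum angle with z is arccos(10/√110) ≈ 17.55°.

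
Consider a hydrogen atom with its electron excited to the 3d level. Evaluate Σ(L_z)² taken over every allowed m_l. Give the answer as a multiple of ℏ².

Σ(L_z)² = 10 ℏ²

The 3d level has l = 2.
The allowed m_l values are -2, -1, 0, 1, 2.
Σ m_l² = l(l+1)(2l+1)/3 = 2·3·5/3 = 10.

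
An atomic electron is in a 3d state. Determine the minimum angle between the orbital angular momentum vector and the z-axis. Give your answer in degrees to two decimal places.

θ_min ≈ 35.26°

The 3d subshell has l = 2.
|L| = √(l(l+1)) ℏ = √6 ℏ.
The smallest angle corresponds to the largest L_z, i.e. m_l = l = 2, giving L_z = 2ℏ.
cos θ_min = 2/√6, so θ_min ≈ 35.26°.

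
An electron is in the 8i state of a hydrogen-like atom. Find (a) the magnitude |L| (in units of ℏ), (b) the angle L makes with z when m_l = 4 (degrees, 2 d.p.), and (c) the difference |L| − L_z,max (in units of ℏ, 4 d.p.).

|L| = √42 ℏ ≈ 6.481ℏ; θ(m_l=4) ≈ 51.89°; |L|−L_z,max ≈ 0.4807ℏ

8i means n = 8, l = 6.
|L| = ℏ√(6·7) = √42 ℏ ≈ 6.481ℏ.
For m_l = 4: cos θ = 4/√42, θ ≈ 51.89°.
|L| − L_z,max = (√42 − 6)ℏ ≈ 0.4807ℏ.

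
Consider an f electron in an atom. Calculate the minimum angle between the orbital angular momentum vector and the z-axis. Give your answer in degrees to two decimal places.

For an f orbital, l = 3.
|L| = √(l(l+1)) ℏ = 2√3 ℏ.
The smallest angle corresponds to the largest L_z, i.e. m_l = l = 3, giving L_z = 3ℏ.
cos θ_min = 3/√12, so θ_min ≈ 30.00°.

θ_min ≈ 30.00°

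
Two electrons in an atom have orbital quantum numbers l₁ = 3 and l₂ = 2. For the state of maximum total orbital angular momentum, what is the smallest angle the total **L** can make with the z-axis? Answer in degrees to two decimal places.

L runs from |3 − 2| = 1 to 3 + 2 = 5.
So L can be 1, 2, 3, 4, 5.
The maximum is L = 5, with |L_tot| = ℏ√(5·6) = √30 ℏ.
The minimum angle with z is arccos(5/√30) ≈ 24.09°.

θ_min ≈ 24.09°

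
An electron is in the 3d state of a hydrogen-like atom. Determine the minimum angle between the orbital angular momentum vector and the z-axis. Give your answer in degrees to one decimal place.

The 3d subshell has l = 2.
|L| = ℏ√(l(l+1)) = √6 ℏ.
The smallest angle corresponds to the largest L_z, i.e. m_l = l = 2, giving L_z = 2ℏ.
cos θ_min = 2/√6, so θ_min ≈ 35.3°.

θ_min ≈ 35.3°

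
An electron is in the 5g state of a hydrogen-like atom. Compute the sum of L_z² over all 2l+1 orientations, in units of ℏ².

For 5g, l = 4.
m_l runs from −4 to 4, i.e. {-4, -3, -2, -1, 0, 1, 2, 3, 4}.
Σ m_l² = 2·(1 + 4 + 9 + 16) = 60.

Σ(L_z)² = 60 ℏ²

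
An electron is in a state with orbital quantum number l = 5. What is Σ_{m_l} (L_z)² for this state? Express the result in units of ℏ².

The allowed m_l values are -5, -4, -3, -2, -1, 0, 1, 2, 3, 4, 5.
Summing m² from −5 to 5: Σ m_l² = 110.

Σ(L_z)² = 110 ℏ²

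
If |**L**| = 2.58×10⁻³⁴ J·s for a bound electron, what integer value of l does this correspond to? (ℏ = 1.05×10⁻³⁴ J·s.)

|L|/ℏ = (2.58×10⁻³⁴)/(1.05×10⁻³⁴) ≈ 2.457.
l(l+1) ≈ 2.457² ≈ 6.04, so l = 2.

l = 2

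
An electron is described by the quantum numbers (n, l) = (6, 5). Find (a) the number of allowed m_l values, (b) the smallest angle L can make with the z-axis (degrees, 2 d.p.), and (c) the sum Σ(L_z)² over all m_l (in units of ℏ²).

11 values; θ_min ≈ 24.09°; Σ(L_z)² = 110 ℏ²

There are 2l+1 = 11 values of m_l.
cos θ_min = 5/√30, so θ_min ≈ 24.09°.
Σ m_l² = 110, so Σ(L_z)² = 110 ℏ².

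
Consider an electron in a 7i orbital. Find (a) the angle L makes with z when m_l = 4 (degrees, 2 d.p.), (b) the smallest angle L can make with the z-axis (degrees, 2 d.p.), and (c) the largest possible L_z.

The 7i subshell has l = 6.
For m_l = 4: cos θ = 4/√42, θ ≈ 51.89°.
cos θ_min = 6/√42, so θ_min ≈ 22.21°.
L_z,max = lℏ = 6ℏ.

θ(m_l=4) ≈ 51.89°; θ_min ≈ 22.21°; L_z,max = 6ℏ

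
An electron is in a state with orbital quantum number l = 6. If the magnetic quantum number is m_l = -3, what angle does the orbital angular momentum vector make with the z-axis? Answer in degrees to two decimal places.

θ ≈ 117.58°

|L| = ℏ√(l(l+1)) = √42 ℏ.
L_z = m_l ℏ = −3ℏ.
cos θ = L_z/|L| = -3/√42, so θ ≈ 117.58°.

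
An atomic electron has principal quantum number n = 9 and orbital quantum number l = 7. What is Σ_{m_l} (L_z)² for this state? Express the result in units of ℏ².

Σ(L_z)² = 280 ℏ²

The allowed m_l values are -7, -6, -5, -4, -3, -2, -1, 0, 1, 2, 3, 4, 5, 6, 7.
Σ m_l² = l(l+1)(2l+1)/3 = 7·8·15/3 = 280.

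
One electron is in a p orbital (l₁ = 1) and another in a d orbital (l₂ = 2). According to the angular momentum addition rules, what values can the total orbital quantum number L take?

L runs from |1 − 2| = 1 to 1 + 2 = 3.
So L can be 1, 2, 3.

L = 1, 2, 3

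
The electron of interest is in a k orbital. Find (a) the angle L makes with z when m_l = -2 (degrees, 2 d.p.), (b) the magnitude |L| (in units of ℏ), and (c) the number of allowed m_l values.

θ(m_l=-2) ≈ 105.50°; |L| = 2√14 ℏ ≈ 7.483ℏ; 15 values

The letter k corresponds to l = 7.
For m_l = -2: cos θ = -2/√56, θ ≈ 105.50°.
|L| = ℏ√(7·8) = 2√14 ℏ ≈ 7.483ℏ.
There are 2l+1 = 15 values of m_l.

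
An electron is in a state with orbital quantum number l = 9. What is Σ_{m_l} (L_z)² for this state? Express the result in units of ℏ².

Σ(L_z)² = 570 ℏ²

The allowed m_l values are -9, -8, -7, -6, -5, -4, -3, -2, -1, 0, 1, 2, 3, 4, 5, 6, 7, 8, 9.
Summing m² from −9 to 9: Σ m_l² = 570.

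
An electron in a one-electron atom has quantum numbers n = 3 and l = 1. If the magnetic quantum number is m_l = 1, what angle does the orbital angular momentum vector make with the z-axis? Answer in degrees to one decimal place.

θ ≈ 45.0°

|L|² = l(l+1)ℏ² = 2ℏ², so |L| = √2 ℏ.
L_z = m_l ℏ = 1ℏ.
cos θ = L_z/|L| = 1/√2, so θ ≈ 45.0°.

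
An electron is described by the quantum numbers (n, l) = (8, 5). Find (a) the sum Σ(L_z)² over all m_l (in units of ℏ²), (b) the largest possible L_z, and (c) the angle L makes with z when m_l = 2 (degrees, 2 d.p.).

Σ m_l² = 110, so Σ(L_z)² = 110 ℏ².
L_z,max = lℏ = 5ℏ.
For m_l = 2: cos θ = 2/√30, θ ≈ 68.58°.

Σ(L_z)² = 110 ℏ²; L_z,max = 5ℏ; θ(m_l=2) ≈ 68.58°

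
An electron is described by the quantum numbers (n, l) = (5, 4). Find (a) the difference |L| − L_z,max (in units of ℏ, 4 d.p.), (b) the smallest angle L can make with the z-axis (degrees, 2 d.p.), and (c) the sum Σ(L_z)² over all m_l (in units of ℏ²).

|L| − L_z,max = (2√5 − 4)ℏ ≈ 0.4721ℏ.
cos θ_min = 4/√20, so θ_min ≈ 26.57°.
Σ m_l² = 60, so Σ(L_z)² = 60 ℏ².

|L|−L_z,max ≈ 0.4721ℏ; θ_min ≈ 26.57°; Σ(L_z)² = 60 ℏ²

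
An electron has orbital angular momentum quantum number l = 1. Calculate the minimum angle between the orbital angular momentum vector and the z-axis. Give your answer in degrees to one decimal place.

|L|² = l(l+1)ℏ² = 2ℏ², so |L| = √2 ℏ.
The smallest angle corresponds to the largest L_z, i.e. m_l = l = 1, giving L_z = 1ℏ.
cos θ_min = 1/√2, so θ_min ≈ 45.0°.

θ_min ≈ 45.0°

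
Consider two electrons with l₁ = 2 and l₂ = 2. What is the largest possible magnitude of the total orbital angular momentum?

|L_tot|_max = 2√5 ℏ ≈ 4.472ℏ

By the triangle rule, |l₁ − l₂| ≤ L ≤ l₁ + l₂.
L ∈ {0, 1, 2, 3, 4}.
The largest magnitude corresponds to L = 4: |L_tot| = ℏ√(4·5) = 2√5 ℏ.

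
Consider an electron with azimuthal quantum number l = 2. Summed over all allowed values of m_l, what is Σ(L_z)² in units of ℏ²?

Σ(L_z)² = 10 ℏ²

m_l runs from −2 to 2, i.e. {-2, -1, 0, 1, 2}.
Σ m_l² = 2·(1 + 4) = 10.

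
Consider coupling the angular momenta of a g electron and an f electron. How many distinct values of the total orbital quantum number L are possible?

By the triangle rule, |l₁ − l₂| ≤ L ≤ l₁ + l₂.
So L can be 1, 2, 3, 4, 5, 6, 7.
That is 7 values.

7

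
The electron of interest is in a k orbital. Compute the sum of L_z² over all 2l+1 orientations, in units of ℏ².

For a k orbital, l = 7.
m_l runs from −7 to 7, i.e. {-7, -6, -5, -4, -3, -2, -1, 0, 1, 2, 3, 4, 5, 6, 7}.
Summing m² from −7 to 7: Σ m_l² = 280.

Σ(L_z)² = 280 ℏ²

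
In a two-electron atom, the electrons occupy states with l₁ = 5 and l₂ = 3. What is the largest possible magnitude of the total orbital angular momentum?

|L_tot|_max = 6√2 ℏ ≈ 8.485ℏ

L runs from |5 − 3| = 2 to 5 + 3 = 8.
Allowed values: L = 2, 3, 4, 5, 6, 7, 8.
The largest magnitude corresponds to L = 8: |L_tot| = ℏ√(8·9) = 6√2 ℏ.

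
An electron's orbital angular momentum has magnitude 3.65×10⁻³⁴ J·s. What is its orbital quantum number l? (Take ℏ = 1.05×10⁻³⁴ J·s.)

|L|/ℏ = (3.65×10⁻³⁴)/(1.05×10⁻³⁴) ≈ 3.476.
(|L|/ℏ)² = l(l+1) ≈ 12.08 ⇒ l = 3.

l = 3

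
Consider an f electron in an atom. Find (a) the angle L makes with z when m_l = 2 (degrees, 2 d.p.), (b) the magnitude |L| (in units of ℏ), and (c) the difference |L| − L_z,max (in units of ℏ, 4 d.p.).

An f state has l = 3.
For m_l = 2: cos θ = 2/√12, θ ≈ 54.74°.
|L| = ℏ√(3·4) = 2√3 ℏ ≈ 3.464ℏ.
|L| − L_z,max = (2√3 − 3)ℏ ≈ 0.4641ℏ.

θ(m_l=2) ≈ 54.74°; |L| = 2√3 ℏ ≈ 3.464ℏ; |L|−L_z,max ≈ 0.4641ℏ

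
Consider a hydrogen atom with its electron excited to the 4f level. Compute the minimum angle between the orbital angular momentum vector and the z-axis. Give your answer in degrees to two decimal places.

The 4f level has l = 3.
|L|² = l(l+1)ℏ² = 12ℏ², so |L| = 2√3 ℏ.
The smallest angle corresponds to the largest L_z, i.e. m_l = l = 3, giving L_z = 3ℏ.
cos θ_min = 3/√12, so θ_min ≈ 30.00°.

θ_min ≈ 30.00°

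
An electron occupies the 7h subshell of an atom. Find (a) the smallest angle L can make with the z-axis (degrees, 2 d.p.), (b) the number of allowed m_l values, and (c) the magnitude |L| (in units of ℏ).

The 7h subshell has l = 5.
cos θ_min = 5/√30, so θ_min ≈ 24.09°.
There are 2l+1 = 11 values of m_l.
|L| = ℏ√(5·6) = √30 ℏ ≈ 5.477ℏ.

θ_min ≈ 24.09°; 11 values; |L| = √30 ℏ ≈ 5.477ℏ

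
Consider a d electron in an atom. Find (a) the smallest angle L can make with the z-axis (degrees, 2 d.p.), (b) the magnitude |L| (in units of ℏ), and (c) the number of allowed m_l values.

θ_min ≈ 35.26°; |L| = √6 ℏ ≈ 2.449ℏ; 5 values

D corresponds to l = 2.
cos θ_min = 2/√6, so θ_min ≈ 35.26°.
|L| = ℏ√(2·3) = √6 ℏ ≈ 2.449ℏ.
There are 2l+1 = 5 values of m_l.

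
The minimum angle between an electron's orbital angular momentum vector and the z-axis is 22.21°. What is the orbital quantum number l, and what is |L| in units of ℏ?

At minimum angle, m_l = l, so cos θ = l/√(l(l+1)); cos²θ = l/(l+1) = 0.8571.
Thus l = 0.8571/(1 − 0.8571) ≈ 6.
Then |L| = ℏ√(6·7) = √42 ℏ.

l = 6, |L| = √42 ℏ ≈ 6.481ℏ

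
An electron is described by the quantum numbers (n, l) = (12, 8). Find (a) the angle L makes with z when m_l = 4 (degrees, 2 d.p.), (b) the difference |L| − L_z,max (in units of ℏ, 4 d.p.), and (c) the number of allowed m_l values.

For m_l = 4: cos θ = 4/√72, θ ≈ 61.87°.
|L| − L_z,max = (6√2 − 8)ℏ ≈ 0.4853ℏ.
There are 2l+1 = 17 values of m_l.

θ(m_l=4) ≈ 61.87°; |L|−L_z,max ≈ 0.4853ℏ; 17 values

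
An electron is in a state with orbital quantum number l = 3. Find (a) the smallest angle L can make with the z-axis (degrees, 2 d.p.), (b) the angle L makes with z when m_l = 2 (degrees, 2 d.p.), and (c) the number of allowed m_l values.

θ_min ≈ 30.00°; θ(m_l=2) ≈ 54.74°; 7 values

cos θ_min = 3/√12, so θ_min ≈ 30.00°.
For m_l = 2: cos θ = 2/√12, θ ≈ 54.74°.
There are 2l+1 = 7 values of m_l.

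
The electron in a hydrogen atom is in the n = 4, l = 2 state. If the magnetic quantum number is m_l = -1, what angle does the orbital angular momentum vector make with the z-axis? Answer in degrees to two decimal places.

θ ≈ 114.09°

|L|² = l(l+1)ℏ² = 6ℏ², so |L| = √6 ℏ.
L_z = m_l ℏ = −1ℏ.
cos θ = L_z/|L| = -1/√6, so θ ≈ 114.09°.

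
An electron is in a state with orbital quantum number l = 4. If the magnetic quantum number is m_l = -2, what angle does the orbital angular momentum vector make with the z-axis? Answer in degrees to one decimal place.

|L|² = l(l+1)ℏ² = 20ℏ², so |L| = 2√5 ℏ.
L_z = m_l ℏ = −2ℏ.
cos θ = L_z/|L| = -2/√20, so θ ≈ 116.6°.

θ ≈ 116.6°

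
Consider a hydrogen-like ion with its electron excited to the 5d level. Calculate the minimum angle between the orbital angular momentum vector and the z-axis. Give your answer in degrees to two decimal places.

θ_min ≈ 35.26°

The 5d level has l = 2.
|L|² = l(l+1)ℏ² = 6ℏ², so |L| = √6 ℏ.
The smallest angle corresponds to the largest L_z, i.e. m_l = l = 2, giving L_z = 2ℏ.
cos θ_min = 2/√6, so θ_min ≈ 35.26°.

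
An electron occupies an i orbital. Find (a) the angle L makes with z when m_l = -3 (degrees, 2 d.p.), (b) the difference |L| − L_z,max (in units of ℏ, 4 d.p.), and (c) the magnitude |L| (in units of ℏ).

θ(m_l=-3) ≈ 117.58°; |L|−L_z,max ≈ 0.4807ℏ; |L| = √42 ℏ ≈ 6.481ℏ

An i state has l = 6.
For m_l = -3: cos θ = -3/√42, θ ≈ 117.58°.
|L| − L_z,max = (√42 − 6)ℏ ≈ 0.4807ℏ.
|L| = ℏ√(6·7) = √42 ℏ ≈ 6.481ℏ.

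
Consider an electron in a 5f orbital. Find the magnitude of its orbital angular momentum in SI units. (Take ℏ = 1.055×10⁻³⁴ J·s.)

The 5f subshell has l = 3.
|L| = ℏ√(l(l+1)) = ℏ√(3·4) = 2√3 ℏ
Numerically, |L| = 3.464 × (1.055×10⁻³⁴ J·s) = 3.655×10⁻³⁴ J·s.

|L| = 3.655×10⁻³⁴ J·s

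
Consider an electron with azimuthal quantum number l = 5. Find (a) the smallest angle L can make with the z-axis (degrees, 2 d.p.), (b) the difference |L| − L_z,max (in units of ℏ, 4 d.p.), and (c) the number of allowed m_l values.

θ_min ≈ 24.09°; |L|−L_z,max ≈ 0.4772ℏ; 11 values

cos θ_min = 5/√30, so θ_min ≈ 24.09°.
|L| − L_z,max = (√30 − 5)ℏ ≈ 0.4772ℏ.
There are 2l+1 = 11 values of m_l.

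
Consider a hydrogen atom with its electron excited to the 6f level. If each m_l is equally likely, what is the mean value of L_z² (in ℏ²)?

The 6f level has l = 3.
m_l runs from −3 to 3, i.e. {-3, -2, -1, 0, 1, 2, 3}.
Average of L_z² over 7 states: 28/7 ℏ² = 4 ℏ².

⟨L_z²⟩ = 4 ℏ²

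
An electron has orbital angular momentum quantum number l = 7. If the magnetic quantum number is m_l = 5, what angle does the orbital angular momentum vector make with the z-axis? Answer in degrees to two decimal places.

θ ≈ 48.08°

|L|² = l(l+1)ℏ² = 56ℏ², so |L| = 2√14 ℏ.
L_z = m_l ℏ = 5ℏ.
cos θ = L_z/|L| = 5/√56, so θ ≈ 48.08°.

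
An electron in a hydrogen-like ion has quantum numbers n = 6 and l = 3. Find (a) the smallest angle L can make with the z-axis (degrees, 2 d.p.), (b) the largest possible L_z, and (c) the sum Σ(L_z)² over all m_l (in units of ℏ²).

cos θ_min = 3/√12, so θ_min ≈ 30.00°.
L_z,max = lℏ = 3ℏ.
Σ m_l² = 28, so Σ(L_z)² = 28 ℏ².

θ_min ≈ 30.00°; L_z,max = 3ℏ; Σ(L_z)² = 28 ℏ²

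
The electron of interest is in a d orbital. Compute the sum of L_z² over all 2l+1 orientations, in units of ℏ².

Σ(L_z)² = 10 ℏ²

For a d orbital, l = 2.
m_l ∈ {-2, -1, 0, 1, 2}.
Σ m_l² = 2·(1 + 4) = 10.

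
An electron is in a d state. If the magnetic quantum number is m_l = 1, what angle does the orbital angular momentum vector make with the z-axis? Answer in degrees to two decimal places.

θ ≈ 65.91°

A d state has l = 2.
|L|² = l(l+1)ℏ² = 6ℏ², so |L| = √6 ℏ.
L_z = m_l ℏ = 1ℏ.
cos θ = L_z/|L| = 1/√6, so θ ≈ 65.91°.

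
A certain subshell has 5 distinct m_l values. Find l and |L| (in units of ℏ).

l = 2, |L| = √6 ℏ ≈ 2.449ℏ

Since there are 2l+1 = 5 values of m_l, l = 2.
|L| = ℏ√(l(l+1)) = ℏ√(2·3) = √6 ℏ.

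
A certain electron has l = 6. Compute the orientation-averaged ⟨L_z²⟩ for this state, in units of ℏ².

⟨L_z²⟩ = 14 ℏ²

m_l runs from −6 to 6, i.e. {-6, -5, -4, -3, -2, -1, 0, 1, 2, 3, 4, 5, 6}.
Average of L_z² over 13 states: 182/13 ℏ² = 14 ℏ².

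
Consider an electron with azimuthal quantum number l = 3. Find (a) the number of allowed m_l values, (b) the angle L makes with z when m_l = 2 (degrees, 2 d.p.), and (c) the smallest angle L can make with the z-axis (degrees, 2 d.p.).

7 values; θ(m_l=2) ≈ 54.74°; θ_min ≈ 30.00°

There are 2l+1 = 7 values of m_l.
For m_l = 2: cos θ = 2/√12, θ ≈ 54.74°.
cos θ_min = 3/√12, so θ_min ≈ 30.00°.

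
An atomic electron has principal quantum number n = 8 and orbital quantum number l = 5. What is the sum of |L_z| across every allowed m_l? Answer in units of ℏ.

m_l ∈ {-5, -4, -3, -2, -1, 0, 1, 2, 3, 4, 5}.
Σ|m_l| = l(l+1) = 30.

Σ|L_z| = 30 ℏ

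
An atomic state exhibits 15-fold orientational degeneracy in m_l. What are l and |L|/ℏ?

l = 7, |L| = 2√14 ℏ ≈ 7.483ℏ

15 = 2l + 1, so l = (15−1)/2 = 7.
Then |L| = √(l(l+1)) ℏ = 2√14 ℏ.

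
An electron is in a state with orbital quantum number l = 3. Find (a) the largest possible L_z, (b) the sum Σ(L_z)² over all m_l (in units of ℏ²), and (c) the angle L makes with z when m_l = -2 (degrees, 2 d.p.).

L_z,max = 3ℏ; Σ(L_z)² = 28 ℏ²; θ(m_l=-2) ≈ 125.26°

L_z,max = lℏ = 3ℏ.
Σ m_l² = 28, so Σ(L_z)² = 28 ℏ².
For m_l = -2: cos θ = -2/√12, θ ≈ 125.26°.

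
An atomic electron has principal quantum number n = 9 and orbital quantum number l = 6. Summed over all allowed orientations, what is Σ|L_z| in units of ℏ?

Σ|L_z| = 42 ℏ

The allowed m_l values are -6, -5, -4, -3, -2, -1, 0, 1, 2, 3, 4, 5, 6.
Σ|m_l| = 2(1+2+…+6) = 42.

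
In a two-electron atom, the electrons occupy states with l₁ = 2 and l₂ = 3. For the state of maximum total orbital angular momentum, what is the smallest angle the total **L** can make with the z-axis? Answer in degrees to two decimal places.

θ_min ≈ 24.09°

L runs from |2 − 3| = 1 to 2 + 3 = 5.
L ∈ {1, 2, 3, 4, 5}.
The maximum is L = 5, with |L_tot| = ℏ√(5·6) = √30 ℏ.
The minimum angle with z is arccos(5/√30) ≈ 24.09°.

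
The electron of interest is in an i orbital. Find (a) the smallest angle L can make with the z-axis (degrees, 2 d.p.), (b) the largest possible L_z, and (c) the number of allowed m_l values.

The letter i corresponds to l = 6.
cos θ_min = 6/√42, so θ_min ≈ 22.21°.
L_z,max = lℏ = 6ℏ.
There are 2l+1 = 13 values of m_l.

θ_min ≈ 22.21°; L_z,max = 6ℏ; 13 values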